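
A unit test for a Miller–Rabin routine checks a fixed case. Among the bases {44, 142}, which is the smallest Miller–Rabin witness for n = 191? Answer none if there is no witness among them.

none

n − 1 = 190 = 2^1 · 95, so s = 1 and d = 95.
Base 44: x_0 = 44^95 mod 191 = 190. x_0 = 190 ≡ −1, so 44 is not a witness.
Base 142: x_0 = 142^95 mod 191 = 190. x_0 = 190 ≡ −1, so 142 is not a witness.
No listed base is a witness for 191.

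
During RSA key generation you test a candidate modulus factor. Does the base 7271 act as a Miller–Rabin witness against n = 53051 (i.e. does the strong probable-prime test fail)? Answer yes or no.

n − 1 = 53050 = 2^1 · 26525, so s = 1 and d = 26525.
x_0 = 7271^26525 mod 53051 = 1.
x_0 = 1, so 7271 is not a witness.

no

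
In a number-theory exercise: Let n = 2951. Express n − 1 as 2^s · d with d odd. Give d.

Halving: 2950 → 1475; 1475 is odd.
So 2950 = 2^1 · 1475.

1475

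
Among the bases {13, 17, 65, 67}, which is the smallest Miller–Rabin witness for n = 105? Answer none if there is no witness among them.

n − 1 = 104 = 2^3 · 13, so s = 3 and d = 13.
Base 13: x_0 = 13^13 mod 105 = 13. x_0 is neither 1 nor 104, so continue squaring. x_1 = 13^2 mod 105 = 64. x_2 = 64^2 mod 105 = 1. x_2 = 1 but x_1 ≠ ±1, a nontrivial square root of 1 — 13 is a witness and 105 is composite.
Base 17: x_0 = 17^13 mod 105 = 17. x_0 is neither 1 nor 104, so continue squaring. x_1 = 17^2 mod 105 = 79. x_2 = 79^2 mod 105 = 46. Reached i = s−1 = 2 without hitting −1: 17 is a Miller–Rabin witness and 105 is composite.
Base 65: x_0 = 65^13 mod 105 = 65. x_0 is neither 1 nor 104, so continue squaring. x_1 = 65^2 mod 105 = 25. x_2 = 25^2 mod 105 = 100. Reached i = s−1 = 2 without hitting −1: 65 is a Miller–Rabin witness and 105 is composite.
Base 67: x_0 = 67^13 mod 105 = 67. x_0 is neither 1 nor 104, so continue squaring. x_1 = 67^2 mod 105 = 79. x_2 = 79^2 mod 105 = 46. Reached i = s−1 = 2 without hitting −1: 67 is a Miller–Rabin witness and 105 is composite.
The smallest witness among the given bases is 13.

13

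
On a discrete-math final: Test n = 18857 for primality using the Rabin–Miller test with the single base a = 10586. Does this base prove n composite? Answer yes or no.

yes

n − 1 = 18856 = 2^3 · 2357, so s = 3 and d = 2357.
Repeated squaring mod 18857: 10586^1 ≡ 10586, 10586^2 ≡ 15102, 10586^4 ≡ 13846, 10586^8 ≡ 11454, 10586^16 ≡ 5967, 10586^32 ≡ 3073, 10586^64 ≡ 14829, 10586^128 ≡ 7764, 10586^256 ≡ 12724, 10586^512 ≡ 12831, 10586^1024 ≡ 12951, 10586^2048 ≡ 14243.
2357 = 2048 + 256 + 32 + 16 + 4 + 1, so 10586^2357 ≡ 14243·12724·3073·5967·13846·10586 ≡ 4003 (mod 18857).
x_0 = 10586^2357 mod 18857 = 4003.
x_0 is neither 1 nor 18856, so continue squaring.
x_1 = 4003^2 mod 18857 = 14416.
x_2 = 14416^2 mod 18857 = 16916.
Reached i = s−1 = 2 without hitting −1: 10586 is a Miller–Rabin witness and 18857 is composite.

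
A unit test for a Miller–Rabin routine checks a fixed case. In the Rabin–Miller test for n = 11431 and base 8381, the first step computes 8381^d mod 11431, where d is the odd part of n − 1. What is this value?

4166

n − 1 = 11430 = 2^1 · 5715, so s = 1 and d = 5715.
8381^5715 mod 11431 = 4166.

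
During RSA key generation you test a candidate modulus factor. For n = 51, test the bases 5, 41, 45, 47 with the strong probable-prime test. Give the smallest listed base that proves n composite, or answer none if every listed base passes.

n − 1 = 50 = 2^1 · 25, so s = 1 and d = 25.
Base 5: x_0 = 5^25 mod 51 = 29. x_0 ∉ {1, 50} and s = 1, so 5 is a Miller–Rabin witness and 51 is composite.
Base 41: x_0 = 41^25 mod 51 = 44. x_0 ∉ {1, 50} and s = 1, so 41 is a Miller–Rabin witness and 51 is composite.
Base 45: x_0 = 45^25 mod 51 = 6. x_0 ∉ {1, 50} and s = 1, so 45 is a Miller–Rabin witness and 51 is composite.
Base 47: x_0 = 47^25 mod 51 = 47. x_0 ∉ {1, 50} and s = 1, so 47 is a Miller–Rabin witness and 51 is composite.
The smallest witness among the given bases is 5.

5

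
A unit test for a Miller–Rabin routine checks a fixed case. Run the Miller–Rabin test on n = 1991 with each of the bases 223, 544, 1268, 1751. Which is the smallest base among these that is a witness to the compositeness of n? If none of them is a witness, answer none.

n − 1 = 1990 = 2^1 · 995, so s = 1 and d = 995.
Base 223: x_0 = 223^995 mod 1991 = 1. x_0 = 1, so 223 is not a witness.
Base 544: x_0 = 544^995 mod 1991 = 1. x_0 = 1, so 544 is not a witness.
Base 1268: x_0 = 1268^995 mod 1991 = 1. x_0 = 1, so 1268 is not a witness.
Base 1751: x_0 = 1751^995 mod 1991 = 1990. x_0 = 1990 ≡ −1, so 1751 is not a witness.
No listed base is a witness for 1991.

none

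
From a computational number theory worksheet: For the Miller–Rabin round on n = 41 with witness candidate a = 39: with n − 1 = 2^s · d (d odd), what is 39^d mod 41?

n − 1 = 40 = 2^3 · 5, so s = 3 and d = 5.
39^5 mod 41 = 9.

9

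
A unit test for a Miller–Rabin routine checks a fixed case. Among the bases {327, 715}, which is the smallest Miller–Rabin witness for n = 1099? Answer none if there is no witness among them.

n − 1 = 1098 = 2^1 · 549, so s = 1 and d = 549.
Base 327: x_0 = 327^549 mod 1099 = 1098. x_0 = 1098 ≡ −1, so 327 is not a witness.
Base 715: x_0 = 715^549 mod 1099 = 897. x_0 ∉ {1, 1098} and s = 1, so 715 is a Miller–Rabin witness and 1099 is composite.
The smallest witness among the given bases is 715.

715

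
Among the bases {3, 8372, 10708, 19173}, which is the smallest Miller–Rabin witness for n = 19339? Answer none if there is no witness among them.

n − 1 = 19338 = 2^1 · 9669, so s = 1 and d = 9669.
Base 3: x_0 = 3^9669 mod 19339 = 18489. x_0 ∉ {1, 19338} and s = 1, so 3 is a Miller–Rabin witness and 19339 is composite.
Base 8372: x_0 = 8372^9669 mod 19339 = 4622. x_0 ∉ {1, 19338} and s = 1, so 8372 is a Miller–Rabin witness and 19339 is composite.
Base 10708: x_0 = 10708^9669 mod 19339 = 3902. x_0 ∉ {1, 19338} and s = 1, so 10708 is a Miller–Rabin witness and 19339 is composite.
Base 19173: x_0 = 19173^9669 mod 19339 = 6308. x_0 ∉ {1, 19338} and s = 1, so 19173 is a Miller–Rabin witness and 19339 is composite.
The smallest witness among the given bases is 3.

3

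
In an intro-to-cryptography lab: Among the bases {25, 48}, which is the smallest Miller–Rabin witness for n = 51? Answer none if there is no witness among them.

25

n − 1 = 50 = 2^1 · 25, so s = 1 and d = 25.
Base 25: x_0 = 25^25 mod 51 = 25. x_0 ∉ {1, 50} and s = 1, so 25 is a Miller–Rabin witness and 51 is composite.
Base 48: x_0 = 48^25 mod 51 = 3. x_0 ∉ {1, 50} and s = 1, so 48 is a Miller–Rabin witness and 51 is composite.
The smallest witness among the given bases is 25.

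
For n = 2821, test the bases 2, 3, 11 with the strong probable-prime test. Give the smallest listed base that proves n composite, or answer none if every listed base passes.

2

n − 1 = 2820 = 2^2 · 705, so s = 2 and d = 705.
Base 2: x_0 = 2^705 mod 2821 = 2605. x_0 is neither 1 nor 2820, so continue squaring. x_1 = 2605^2 mod 2821 = 1520. Reached i = s−1 = 1 without hitting −1: 2 is a Miller–Rabin witness and 2821 is composite.
Base 3: x_0 = 3^705 mod 2821 = 1301. x_0 is neither 1 nor 2820, so continue squaring. x_1 = 1301^2 mod 2821 = 1. x_1 = 1 but x_0 ≠ ±1, a nontrivial square root of 1 — 3 is a witness and 2821 is composite.
Base 11: x_0 = 11^705 mod 2821 = 1828. x_0 is neither 1 nor 2820, so continue squaring. x_1 = 1828^2 mod 2821 = 1520. Reached i = s−1 = 1 without hitting −1: 11 is a Miller–Rabin witness and 2821 is composite.
The smallest witness among the given bases is 2.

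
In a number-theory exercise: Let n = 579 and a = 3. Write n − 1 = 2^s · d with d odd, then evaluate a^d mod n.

3

n − 1 = 578 = 2^1 · 289, so s = 1 and d = 289.
By repeated squaring, 3^289 ≡ 3 (mod 579).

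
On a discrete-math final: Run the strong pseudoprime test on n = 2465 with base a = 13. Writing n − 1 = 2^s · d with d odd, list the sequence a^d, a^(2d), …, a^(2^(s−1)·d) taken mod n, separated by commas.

n − 1 = 2464 = 2^5 · 77, so s = 5 and d = 77.
x_0 = 13^77 mod 2465 = 608.
x_1 = 608^2 mod 2465 = 2379.
x_2 = 2379^2 mod 2465 = 1.
x_3 = 1^2 mod 2465 = 1.
x_4 = 1^2 mod 2465 = 1.

608, 2379, 1, 1, 1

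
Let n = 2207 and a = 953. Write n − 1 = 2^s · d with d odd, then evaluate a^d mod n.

2206

n − 1 = 2206 = 2^1 · 1103, so s = 1 and d = 1103.
953^1103 mod 2207 = 2206.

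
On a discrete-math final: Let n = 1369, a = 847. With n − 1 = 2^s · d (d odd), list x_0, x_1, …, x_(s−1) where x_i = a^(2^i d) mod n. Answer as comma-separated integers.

n − 1 = 1368 = 2^3 · 171, so s = 3 and d = 171.
x_0 = 847^171 mod 1369 = 593.
x_1 = 593^2 mod 1369 = 1185.
x_2 = 1185^2 mod 1369 = 1000.

593, 1185, 1000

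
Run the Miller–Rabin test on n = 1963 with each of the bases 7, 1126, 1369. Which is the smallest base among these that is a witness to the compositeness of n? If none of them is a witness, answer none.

7

n − 1 = 1962 = 2^1 · 981, so s = 1 and d = 981.
Base 7: x_0 = 7^981 mod 1963 = 1490. x_0 ∉ {1, 1962} and s = 1, so 7 is a Miller–Rabin witness and 1963 is composite.
Base 1126: x_0 = 1126^981 mod 1963 = 1620. x_0 ∉ {1, 1962} and s = 1, so 1126 is a Miller–Rabin witness and 1963 is composite.
Base 1369: x_0 = 1369^981 mod 1963 = 1286. x_0 ∉ {1, 1962} and s = 1, so 1369 is a Miller–Rabin witness and 1963 is composite.
The smallest witness among the given bases is 7.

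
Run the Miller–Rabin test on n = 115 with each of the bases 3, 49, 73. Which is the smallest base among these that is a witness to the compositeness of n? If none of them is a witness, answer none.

3

n − 1 = 114 = 2^1 · 57, so s = 1 and d = 57.
Base 3: x_0 = 3^57 mod 115 = 78. x_0 ∉ {1, 114} and s = 1, so 3 is a Miller–Rabin witness and 115 is composite.
Base 49: x_0 = 49^57 mod 115 = 9. x_0 ∉ {1, 114} and s = 1, so 49 is a Miller–Rabin witness and 115 is composite.
Base 73: x_0 = 73^57 mod 115 = 108. x_0 ∉ {1, 114} and s = 1, so 73 is a Miller–Rabin witness and 115 is composite.
The smallest witness among the given bases is 3.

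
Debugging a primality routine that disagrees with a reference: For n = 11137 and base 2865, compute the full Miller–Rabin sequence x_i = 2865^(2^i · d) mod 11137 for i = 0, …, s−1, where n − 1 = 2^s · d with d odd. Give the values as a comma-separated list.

4117, 10312, 1268, 4096, 4894, 6686, 9815

n − 1 = 11136 = 2^7 · 87, so s = 7 and d = 87.
x_0 = 2865^87 mod 11137 = 4117.
x_1 = 4117^2 mod 11137 = 10312.
x_2 = 10312^2 mod 11137 = 1268.
x_3 = 1268^2 mod 11137 = 4096.
x_4 = 4096^2 mod 11137 = 4894.
x_5 = 4894^2 mod 11137 = 6686.
x_6 = 6686^2 mod 11137 = 9815.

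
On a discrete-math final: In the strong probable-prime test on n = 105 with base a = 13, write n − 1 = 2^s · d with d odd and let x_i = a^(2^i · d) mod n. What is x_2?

1

n − 1 = 104 = 2^3 · 13, so s = 3 and d = 13.
x_0 = 13^13 mod 105 = 13.
x_1 = 13^2 mod 105 = 64.
x_2 = 64^2 mod 105 = 1.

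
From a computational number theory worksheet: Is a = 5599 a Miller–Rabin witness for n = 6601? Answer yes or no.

no

n − 1 = 6600 = 2^3 · 825, so s = 3 and d = 825.
x_0 = 5599^825 mod 6601 = 6600.
x_0 = 6600 ≡ −1, so 5599 is not a witness.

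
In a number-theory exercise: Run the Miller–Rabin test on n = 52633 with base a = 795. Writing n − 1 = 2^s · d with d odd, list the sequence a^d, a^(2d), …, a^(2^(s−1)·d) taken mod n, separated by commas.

n − 1 = 52632 = 2^3 · 6579, so s = 3 and d = 6579.
x_0 = 795^6579 mod 52633 = 15037.
x_1 = 15037^2 mod 52633 = 1.
x_2 = 1^2 mod 52633 = 1.

15037, 1, 1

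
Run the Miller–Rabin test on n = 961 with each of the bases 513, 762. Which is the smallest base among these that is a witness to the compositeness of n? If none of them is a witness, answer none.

762

n − 1 = 960 = 2^6 · 15, so s = 6 and d = 15.
Base 513: x_0 = 513^15 mod 961 = 960. x_0 = 960 ≡ −1, so 513 is not a witness.
Base 762: x_0 = 762^15 mod 961 = 280. x_0 is neither 1 nor 960, so continue squaring. x_1 = 280^2 mod 961 = 559. x_2 = 559^2 mod 961 = 156. x_3 = 156^2 mod 961 = 311. x_4 = 311^2 mod 961 = 621. x_5 = 621^2 mod 961 = 280. Reached i = s−1 = 5 without hitting −1: 762 is a Miller–Rabin witness and 961 is composite.
The smallest witness among the given bases is 762.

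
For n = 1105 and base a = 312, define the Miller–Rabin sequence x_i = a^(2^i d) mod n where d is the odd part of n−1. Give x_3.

n − 1 = 1104 = 2^4 · 69, so s = 4 and d = 69.
x_0 = 312^69 mod 1105 = 1027.
x_1 = 1027^2 mod 1105 = 559.
x_2 = 559^2 mod 1105 = 871.
x_3 = 871^2 mod 1105 = 611.

611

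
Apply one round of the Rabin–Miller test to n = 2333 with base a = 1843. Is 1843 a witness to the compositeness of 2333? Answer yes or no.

no

n − 1 = 2332 = 2^2 · 583, so s = 2 and d = 583.
x_0 = 1843^583 mod 2333 = 2332.
x_0 = 2332 ≡ −1, so 1843 is not a witness.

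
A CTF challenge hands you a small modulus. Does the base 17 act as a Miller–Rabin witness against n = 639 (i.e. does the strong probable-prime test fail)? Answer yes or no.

yes

n − 1 = 638 = 2^1 · 319, so s = 1 and d = 319.
x_0 = 17^319 mod 639 = 188.
x_0 ∉ {1, 638} and s = 1, so 17 is a Miller–Rabin witness and 639 is composite.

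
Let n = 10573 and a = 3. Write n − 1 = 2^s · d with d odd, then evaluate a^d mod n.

n − 1 = 10572 = 2^2 · 2643, so s = 2 and d = 2643.
By repeated squaring, 3^2643 ≡ 4683 (mod 10573).

4683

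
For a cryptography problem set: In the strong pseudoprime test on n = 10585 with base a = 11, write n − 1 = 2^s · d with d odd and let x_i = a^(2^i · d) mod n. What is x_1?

8641

n − 1 = 10584 = 2^3 · 1323, so s = 3 and d = 1323.
Repeated squaring mod 10585: 11^1 ≡ 11, 11^2 ≡ 121, 11^4 ≡ 4056, 11^8 ≡ 2046, 11^16 ≡ 5041, 11^32 ≡ 7681, 11^64 ≡ 7556, 11^128 ≡ 8231, 11^256 ≡ 5361, 11^512 ≡ 2046, 11^1024 ≡ 5041.
1323 = 1024 + 256 + 32 + 8 + 2 + 1, so 11^1323 ≡ 5041·5361·7681·2046·121·11 ≡ 7436 (mod 10585).
x_0 = 7436.
x_1 = 7436^2 mod 10585 = 8641.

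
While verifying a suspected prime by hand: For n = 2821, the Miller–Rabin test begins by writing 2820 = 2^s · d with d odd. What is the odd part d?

705

Halving: 2820 → 1410 → 705; 705 is odd.
So 2820 = 2^2 · 705.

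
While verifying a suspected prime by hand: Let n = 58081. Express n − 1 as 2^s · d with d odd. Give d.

Halving: 58080 → 29040 → 14520 → 7260 → 3630 → 1815; 1815 is odd.
So 58080 = 2^5 · 1815.

1815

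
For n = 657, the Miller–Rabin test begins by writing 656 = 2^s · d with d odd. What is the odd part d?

Halving: 656 → 328 → 164 → 82 → 41; 41 is odd.
So 656 = 2^4 · 41.

41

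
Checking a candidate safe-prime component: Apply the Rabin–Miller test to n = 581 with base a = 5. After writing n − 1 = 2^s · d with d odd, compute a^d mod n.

544

n − 1 = 580 = 2^2 · 145, so s = 2 and d = 145.
By repeated squaring, 5^145 ≡ 544 (mod 581).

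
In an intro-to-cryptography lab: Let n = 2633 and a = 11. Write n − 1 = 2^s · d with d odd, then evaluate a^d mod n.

2632

n − 1 = 2632 = 2^3 · 329, so s = 3 and d = 329.
Repeated squaring mod 2633: 11^1 ≡ 11, 11^2 ≡ 121, 11^4 ≡ 1476, 11^8 ≡ 1085, 11^16 ≡ 274, 11^32 ≡ 1352, 11^64 ≡ 602, 11^128 ≡ 1683, 11^256 ≡ 2014.
329 = 256 + 64 + 8 + 1, so 11^329 ≡ 2014·602·1085·11 ≡ 2632 (mod 2633).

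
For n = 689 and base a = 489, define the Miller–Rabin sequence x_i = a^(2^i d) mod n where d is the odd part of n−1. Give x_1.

n − 1 = 688 = 2^4 · 43, so s = 4 and d = 43.
x_0 = 489^43 mod 689 = 655.
x_1 = 655^2 mod 689 = 467.

467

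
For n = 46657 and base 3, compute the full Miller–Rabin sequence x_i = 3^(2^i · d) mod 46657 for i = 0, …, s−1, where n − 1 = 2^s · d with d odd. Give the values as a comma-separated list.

n − 1 = 46656 = 2^6 · 729, so s = 6 and d = 729.
x_0 = 3^729 mod 46657 = 19683.
x_1 = 19683^2 mod 46657 = 27418.
x_2 = 27418^2 mod 46657 = 9140.
x_3 = 9140^2 mod 46657 = 23570.
x_4 = 23570^2 mod 46657 = 1.
x_5 = 1^2 mod 46657 = 1.

19683, 27418, 9140, 23570, 1, 1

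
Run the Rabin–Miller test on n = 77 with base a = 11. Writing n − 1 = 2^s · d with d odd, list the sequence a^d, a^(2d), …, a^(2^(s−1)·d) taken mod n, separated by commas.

11, 44

n − 1 = 76 = 2^2 · 19, so s = 2 and d = 19.
x_0 = 11^19 mod 77 = 11.
x_1 = 11^2 mod 77 = 44.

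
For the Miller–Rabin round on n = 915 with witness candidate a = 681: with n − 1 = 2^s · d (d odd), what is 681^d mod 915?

96

n − 1 = 914 = 2^1 · 457, so s = 1 and d = 457.
Repeated squaring mod 915: 681^1 ≡ 681, 681^2 ≡ 771, 681^4 ≡ 606, 681^8 ≡ 321, 681^16 ≡ 561, 681^32 ≡ 876, 681^64 ≡ 606, 681^128 ≡ 321, 681^256 ≡ 561.
457 = 256 + 128 + 64 + 8 + 1, so 681^457 ≡ 561·321·606·321·681 ≡ 96 (mod 915).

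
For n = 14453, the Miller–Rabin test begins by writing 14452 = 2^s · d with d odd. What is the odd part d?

Halving: 14452 → 7226 → 3613; 3613 is odd.
So 14452 = 2^2 · 3613.

3613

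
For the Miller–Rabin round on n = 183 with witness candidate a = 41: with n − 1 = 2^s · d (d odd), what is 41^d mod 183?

41

n − 1 = 182 = 2^1 · 91, so s = 1 and d = 91.
Repeated squaring mod 183: 41^1 ≡ 41, 41^2 ≡ 34, 41^4 ≡ 58, 41^8 ≡ 70, 41^16 ≡ 142, 41^32 ≡ 34, 41^64 ≡ 58.
91 = 64 + 16 + 8 + 2 + 1, so 41^91 ≡ 58·142·70·34·41 ≡ 41 (mod 183).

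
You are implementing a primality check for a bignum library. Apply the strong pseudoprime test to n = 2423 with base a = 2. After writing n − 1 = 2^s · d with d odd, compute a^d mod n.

1

n − 1 = 2422 = 2^1 · 1211, so s = 1 and d = 1211.
Repeated squaring mod 2423: 2^1 ≡ 2, 2^2 ≡ 4, 2^4 ≡ 16, 2^8 ≡ 256, 2^16 ≡ 115, 2^32 ≡ 1110, 2^64 ≡ 1216, 2^128 ≡ 626, 2^256 ≡ 1773, 2^512 ≡ 898, 2^1024 ≡ 1968.
1211 = 1024 + 128 + 32 + 16 + 8 + 2 + 1, so 2^1211 ≡ 1968·626·1110·115·256·4·2 ≡ 1 (mod 2423).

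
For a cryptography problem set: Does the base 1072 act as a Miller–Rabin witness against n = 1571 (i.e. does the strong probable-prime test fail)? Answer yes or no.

n − 1 = 1570 = 2^1 · 785, so s = 1 and d = 785.
x_0 = 1072^785 mod 1571 = 1.
x_0 = 1, so 1072 is not a witness.

no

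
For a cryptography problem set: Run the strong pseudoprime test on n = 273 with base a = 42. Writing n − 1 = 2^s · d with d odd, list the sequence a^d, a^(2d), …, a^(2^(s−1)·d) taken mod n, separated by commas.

126, 42, 126, 42

n − 1 = 272 = 2^4 · 17, so s = 4 and d = 17.
x_0 = 42^17 mod 273 = 126.
x_1 = 126^2 mod 273 = 42.
x_2 = 42^2 mod 273 = 126.
x_3 = 126^2 mod 273 = 42.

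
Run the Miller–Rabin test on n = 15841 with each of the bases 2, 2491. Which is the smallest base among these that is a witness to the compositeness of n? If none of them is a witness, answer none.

n − 1 = 15840 = 2^5 · 495, so s = 5 and d = 495.
Base 2: x_0 = 2^495 mod 15841 = 1. x_0 = 1, so 2 is not a witness.
Base 2491: x_0 = 2491^495 mod 15841 = 15840. x_0 = 15840 ≡ −1, so 2491 is not a witness.
No listed base is a witness for 15841.

none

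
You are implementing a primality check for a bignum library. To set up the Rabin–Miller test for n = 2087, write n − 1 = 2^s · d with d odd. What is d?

1043

Halving: 2086 → 1043; 1043 is odd.
So 2086 = 2^1 · 1043.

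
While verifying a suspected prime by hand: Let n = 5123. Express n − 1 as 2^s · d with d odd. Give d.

Halving: 5122 → 2561; 2561 is odd.
So 5122 = 2^1 · 2561.

2561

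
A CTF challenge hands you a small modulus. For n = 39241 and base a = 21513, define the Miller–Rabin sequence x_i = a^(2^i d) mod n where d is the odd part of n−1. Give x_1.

n − 1 = 39240 = 2^3 · 4905, so s = 3 and d = 4905.
By repeated squaring, 21513^4905 ≡ 6708 (mod 39241).
x_0 = 6708.
x_1 = 6708^2 mod 39241 = 27078.

27078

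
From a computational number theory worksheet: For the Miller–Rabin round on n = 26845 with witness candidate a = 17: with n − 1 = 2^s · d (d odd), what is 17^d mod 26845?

16743

n − 1 = 26844 = 2^2 · 6711, so s = 2 and d = 6711.
17^6711 mod 26845 = 16743.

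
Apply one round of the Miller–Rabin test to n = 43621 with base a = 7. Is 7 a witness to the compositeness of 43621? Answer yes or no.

yes

n − 1 = 43620 = 2^2 · 10905, so s = 2 and d = 10905.
x_0 = 7^10905 mod 43621 = 18481.
x_0 is neither 1 nor 43620, so continue squaring.
x_1 = 18481^2 mod 43621 = 38552.
Reached i = s−1 = 1 without hitting −1: 7 is a Miller–Rabin witness and 43621 is composite.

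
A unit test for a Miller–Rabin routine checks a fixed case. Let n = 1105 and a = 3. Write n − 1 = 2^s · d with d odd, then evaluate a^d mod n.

1093

n − 1 = 1104 = 2^4 · 69, so s = 4 and d = 69.
By repeated squaring, 3^69 ≡ 1093 (mod 1105).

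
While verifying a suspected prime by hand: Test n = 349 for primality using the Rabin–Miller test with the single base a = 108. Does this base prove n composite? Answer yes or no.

no

n − 1 = 348 = 2^2 · 87, so s = 2 and d = 87.
x_0 = 108^87 mod 349 = 1.
x_0 = 1, so 108 is not a witness.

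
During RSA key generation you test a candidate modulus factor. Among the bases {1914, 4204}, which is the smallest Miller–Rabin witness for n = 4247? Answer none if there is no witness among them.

1914

n − 1 = 4246 = 2^1 · 2123, so s = 1 and d = 2123.
Base 1914: x_0 = 1914^2123 mod 4247 = 2526. x_0 ∉ {1, 4246} and s = 1, so 1914 is a Miller–Rabin witness and 4247 is composite.
Base 4204: x_0 = 4204^2123 mod 4247 = 3171. x_0 ∉ {1, 4246} and s = 1, so 4204 is a Miller–Rabin witness and 4247 is composite.
The smallest witness among the given bases is 1914.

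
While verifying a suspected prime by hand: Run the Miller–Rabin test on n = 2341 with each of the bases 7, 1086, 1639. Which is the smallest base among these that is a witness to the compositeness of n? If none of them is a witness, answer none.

n − 1 = 2340 = 2^2 · 585, so s = 2 and d = 585.
Base 7: x_0 = 7^585 mod 2341 = 153. x_0 is neither 1 nor 2340, so continue squaring. x_1 = 153^2 mod 2341 = 2340. x_1 ≡ −1, so 7 is not a witness.
Base 1086: x_0 = 1086^585 mod 2341 = 2188. x_0 is neither 1 nor 2340, so continue squaring. x_1 = 2188^2 mod 2341 = 2340. x_1 ≡ −1, so 1086 is not a witness.
Base 1639: x_0 = 1639^585 mod 2341 = 2188. x_0 is neither 1 nor 2340, so continue squaring. x_1 = 2188^2 mod 2341 = 2340. x_1 ≡ −1, so 1639 is not a witness.
No listed base is a witness for 2341.

none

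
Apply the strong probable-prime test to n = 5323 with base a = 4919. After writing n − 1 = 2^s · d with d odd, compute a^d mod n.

5322

n − 1 = 5322 = 2^1 · 2661, so s = 1 and d = 2661.
Repeated squaring mod 5323: 4919^1 ≡ 4919, 4919^2 ≡ 3526, 4919^4 ≡ 3471, 4919^8 ≡ 1892, 4919^16 ≡ 2608, 4919^32 ≡ 4193, 4919^64 ≡ 4703, 4919^128 ≡ 1144, 4919^256 ≡ 4601, 4919^512 ≡ 4953, 4919^1024 ≡ 3825, 4919^2048 ≡ 3021.
2661 = 2048 + 512 + 64 + 32 + 4 + 1, so 4919^2661 ≡ 3021·4953·4703·4193·3471·4919 ≡ 5322 (mod 5323).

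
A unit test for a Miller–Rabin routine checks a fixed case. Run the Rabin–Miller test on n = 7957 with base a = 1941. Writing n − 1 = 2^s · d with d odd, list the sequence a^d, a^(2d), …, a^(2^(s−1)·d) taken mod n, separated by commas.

n − 1 = 7956 = 2^2 · 1989, so s = 2 and d = 1989.
x_0 = 1941^1989 mod 7957 = 5278.
x_1 = 5278^2 mod 7957 = 7784.

5278, 7784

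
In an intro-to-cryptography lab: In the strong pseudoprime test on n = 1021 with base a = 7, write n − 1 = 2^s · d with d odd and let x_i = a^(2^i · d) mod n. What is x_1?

n − 1 = 1020 = 2^2 · 255, so s = 2 and d = 255.
x_0 = 7^255 mod 1021 = 647.
x_1 = 647^2 mod 1021 = 1020.

1020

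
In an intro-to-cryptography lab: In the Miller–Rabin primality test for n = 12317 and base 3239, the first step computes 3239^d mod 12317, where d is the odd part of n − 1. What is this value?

5201

n − 1 = 12316 = 2^2 · 3079, so s = 2 and d = 3079.
3239^3079 mod 12317 = 5201.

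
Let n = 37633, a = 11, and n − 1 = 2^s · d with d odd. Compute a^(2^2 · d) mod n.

3176

n − 1 = 37632 = 2^8 · 147, so s = 8 and d = 147.
x_0 = 11^147 mod 37633 = 31491.
x_1 = 31491^2 mod 37633 = 15898.
x_2 = 15898^2 mod 37633 = 3176.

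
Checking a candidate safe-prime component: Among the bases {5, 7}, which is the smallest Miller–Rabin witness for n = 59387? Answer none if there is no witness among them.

n − 1 = 59386 = 2^1 · 29693, so s = 1 and d = 29693.
Base 5: x_0 = 5^29693 mod 59387 = 59386. x_0 = 59386 ≡ −1, so 5 is not a witness.
Base 7: x_0 = 7^29693 mod 59387 = 1. x_0 = 1, so 7 is not a witness.
No listed base is a witness for 59387.

none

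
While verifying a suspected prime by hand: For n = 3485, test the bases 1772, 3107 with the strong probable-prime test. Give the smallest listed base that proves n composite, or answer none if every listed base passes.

none

n − 1 = 3484 = 2^2 · 871, so s = 2 and d = 871.
Base 1772: x_0 = 1772^871 mod 3485 = 1713. x_0 is neither 1 nor 3484, so continue squaring. x_1 = 1713^2 mod 3485 = 3484. x_1 ≡ −1, so 1772 is not a witness.
Base 3107: x_0 = 3107^871 mod 3485 = 378. x_0 is neither 1 nor 3484, so continue squaring. x_1 = 378^2 mod 3485 = 3484. x_1 ≡ −1, so 3107 is not a witness.
No listed base is a witness for 3485.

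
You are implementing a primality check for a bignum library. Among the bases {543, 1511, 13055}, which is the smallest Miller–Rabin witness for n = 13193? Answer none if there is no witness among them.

543

n − 1 = 13192 = 2^3 · 1649, so s = 3 and d = 1649.
Base 543: x_0 = 543^1649 mod 13193 = 2938. x_0 is neither 1 nor 13192, so continue squaring. x_1 = 2938^2 mod 13193 = 3622. x_2 = 3622^2 mod 13193 = 5042. Reached i = s−1 = 2 without hitting −1: 543 is a Miller–Rabin witness and 13193 is composite.
Base 1511: x_0 = 1511^1649 mod 13193 = 12704. x_0 is neither 1 nor 13192, so continue squaring. x_1 = 12704^2 mod 13193 = 1647. x_2 = 1647^2 mod 13193 = 8044. Reached i = s−1 = 2 without hitting −1: 1511 is a Miller–Rabin witness and 13193 is composite.
Base 13055: x_0 = 13055^1649 mod 13193 = 801. x_0 is neither 1 nor 13192, so continue squaring. x_1 = 801^2 mod 13193 = 8337. x_2 = 8337^2 mod 13193 = 4845. Reached i = s−1 = 2 without hitting −1: 13055 is a Miller–Rabin witness and 13193 is composite.
The smallest witness among the given bases is 543.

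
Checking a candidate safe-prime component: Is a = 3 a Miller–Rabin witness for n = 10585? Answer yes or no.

no

n − 1 = 10584 = 2^3 · 1323, so s = 3 and d = 1323.
x_0 = 3^1323 mod 10585 = 8422.
x_0 is neither 1 nor 10584, so continue squaring.
x_1 = 8422^2 mod 10585 = 10584.
x_1 ≡ −1, so 3 is not a witness.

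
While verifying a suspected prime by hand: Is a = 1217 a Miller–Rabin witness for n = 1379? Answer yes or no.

n − 1 = 1378 = 2^1 · 689, so s = 1 and d = 689.
x_0 = 1217^689 mod 1379 = 1056.
x_0 ∉ {1, 1378} and s = 1, so 1217 is a Miller–Rabin witness and 1379 is composite.

yes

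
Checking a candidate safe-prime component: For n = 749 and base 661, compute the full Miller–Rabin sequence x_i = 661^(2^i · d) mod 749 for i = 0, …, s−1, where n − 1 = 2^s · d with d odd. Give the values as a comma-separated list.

n − 1 = 748 = 2^2 · 187, so s = 2 and d = 187.
x_0 = 661^187 mod 749 = 199.
x_1 = 199^2 mod 749 = 653.

199, 653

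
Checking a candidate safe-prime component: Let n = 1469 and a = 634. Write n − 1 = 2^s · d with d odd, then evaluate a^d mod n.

n − 1 = 1468 = 2^2 · 367, so s = 2 and d = 367.
634^367 mod 1469 = 660.

660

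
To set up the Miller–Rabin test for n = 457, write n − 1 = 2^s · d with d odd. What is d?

Halving: 456 → 228 → 114 → 57; 57 is odd.
So 456 = 2^3 · 57.

57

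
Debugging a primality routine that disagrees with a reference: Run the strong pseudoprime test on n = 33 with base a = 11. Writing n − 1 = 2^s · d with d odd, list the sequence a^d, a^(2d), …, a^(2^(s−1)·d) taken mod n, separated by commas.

11, 22, 22, 22, 22

n − 1 = 32 = 2^5 · 1, so s = 5 and d = 1.
x_0 = 11^1 mod 33 = 11.
x_1 = 11^2 mod 33 = 22.
x_2 = 22^2 mod 33 = 22.
x_3 = 22^2 mod 33 = 22.
x_4 = 22^2 mod 33 = 22.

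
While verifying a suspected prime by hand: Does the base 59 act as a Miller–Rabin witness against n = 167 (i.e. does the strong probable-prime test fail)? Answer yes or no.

n − 1 = 166 = 2^1 · 83, so s = 1 and d = 83.
x_0 = 59^83 mod 167 = 166.
x_0 = 166 ≡ −1, so 59 is not a witness.

no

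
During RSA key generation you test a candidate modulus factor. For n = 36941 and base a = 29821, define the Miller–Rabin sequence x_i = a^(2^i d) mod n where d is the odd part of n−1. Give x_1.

30513

n − 1 = 36940 = 2^2 · 9235, so s = 2 and d = 9235.
x_0 = 29821^9235 mod 36941 = 2662.
x_1 = 2662^2 mod 36941 = 30513.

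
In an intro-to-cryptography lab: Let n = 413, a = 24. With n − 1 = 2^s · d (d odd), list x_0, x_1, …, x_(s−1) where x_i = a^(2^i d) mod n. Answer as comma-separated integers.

n − 1 = 412 = 2^2 · 103, so s = 2 and d = 103.
x_0 = 24^103 mod 413 = 10.
x_1 = 10^2 mod 413 = 100.

10, 100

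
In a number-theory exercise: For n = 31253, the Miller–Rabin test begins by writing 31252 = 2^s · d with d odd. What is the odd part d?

7813

Halving: 31252 → 15626 → 7813; 7813 is odd.
So 31252 = 2^2 · 7813.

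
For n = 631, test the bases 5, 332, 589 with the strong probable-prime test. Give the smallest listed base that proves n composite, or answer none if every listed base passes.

none

n − 1 = 630 = 2^1 · 315, so s = 1 and d = 315.
Base 5: x_0 = 5^315 mod 631 = 1. x_0 = 1, so 5 is not a witness.
Base 332: x_0 = 332^315 mod 631 = 1. x_0 = 1, so 332 is not a witness.
Base 589: x_0 = 589^315 mod 631 = 630. x_0 = 630 ≡ −1, so 589 is not a witness.
No listed base is a witness for 631.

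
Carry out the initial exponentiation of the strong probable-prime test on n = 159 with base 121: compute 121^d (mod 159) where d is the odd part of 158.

n − 1 = 158 = 2^1 · 79, so s = 1 and d = 79.
121^79 mod 159 = 121.

121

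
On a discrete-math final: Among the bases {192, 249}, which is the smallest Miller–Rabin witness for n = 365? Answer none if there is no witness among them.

249

n − 1 = 364 = 2^2 · 91, so s = 2 and d = 91.
Base 192: x_0 = 192^91 mod 365 = 173. x_0 is neither 1 nor 364, so continue squaring. x_1 = 173^2 mod 365 = 364. x_1 ≡ −1, so 192 is not a witness.
Base 249: x_0 = 249^91 mod 365 = 139. x_0 is neither 1 nor 364, so continue squaring. x_1 = 139^2 mod 365 = 341. Reached i = s−1 = 1 without hitting −1: 249 is a Miller–Rabin witness and 365 is composite.
The smallest witness among the given bases is 249.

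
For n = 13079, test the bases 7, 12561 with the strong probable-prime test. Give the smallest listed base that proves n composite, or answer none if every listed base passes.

7

n − 1 = 13078 = 2^1 · 6539, so s = 1 and d = 6539.
Base 7: x_0 = 7^6539 mod 13079 = 3110. x_0 ∉ {1, 13078} and s = 1, so 7 is a Miller–Rabin witness and 13079 is composite.
Base 12561: x_0 = 12561^6539 mod 13079 = 3310. x_0 ∉ {1, 13078} and s = 1, so 12561 is a Miller–Rabin witness and 13079 is composite.
The smallest witness among the given bases is 7.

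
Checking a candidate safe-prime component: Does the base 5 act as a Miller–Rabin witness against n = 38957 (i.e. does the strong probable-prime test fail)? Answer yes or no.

yes

n − 1 = 38956 = 2^2 · 9739, so s = 2 and d = 9739.
x_0 = 5^9739 mod 38957 = 12515.
x_0 is neither 1 nor 38956, so continue squaring.
x_1 = 12515^2 mod 38957 = 18085.
Reached i = s−1 = 1 without hitting −1: 5 is a Miller–Rabin witness and 38957 is composite.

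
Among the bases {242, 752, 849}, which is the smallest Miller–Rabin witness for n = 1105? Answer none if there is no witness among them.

none

n − 1 = 1104 = 2^4 · 69, so s = 4 and d = 69.
Base 242: x_0 = 242^69 mod 1105 = 242. x_0 is neither 1 nor 1104, so continue squaring. x_1 = 242^2 mod 1105 = 1104. x_1 ≡ −1, so 242 is not a witness.
Base 752: x_0 = 752^69 mod 1105 = 242. x_0 is neither 1 nor 1104, so continue squaring. x_1 = 242^2 mod 1105 = 1104. x_1 ≡ −1, so 752 is not a witness.
Base 849: x_0 = 849^69 mod 1105 = 1104. x_0 = 1104 ≡ −1, so 849 is not a witness.
No listed base is a witness for 1105.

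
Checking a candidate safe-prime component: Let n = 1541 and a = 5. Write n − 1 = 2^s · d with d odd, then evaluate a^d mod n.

1540

n − 1 = 1540 = 2^2 · 385, so s = 2 and d = 385.
Repeated squaring mod 1541: 5^1 ≡ 5, 5^2 ≡ 25, 5^4 ≡ 625, 5^8 ≡ 752, 5^16 ≡ 1498, 5^32 ≡ 308, 5^64 ≡ 863, 5^128 ≡ 466, 5^256 ≡ 1416.
385 = 256 + 128 + 1, so 5^385 ≡ 1416·466·5 ≡ 1540 (mod 1541).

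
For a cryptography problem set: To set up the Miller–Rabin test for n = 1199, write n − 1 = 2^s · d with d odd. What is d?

Halving: 1198 → 599; 599 is odd.
So 1198 = 2^1 · 599.

599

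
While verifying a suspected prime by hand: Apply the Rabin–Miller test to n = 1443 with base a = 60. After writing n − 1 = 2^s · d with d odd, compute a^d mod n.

60

n − 1 = 1442 = 2^1 · 721, so s = 1 and d = 721.
60^721 mod 1443 = 60.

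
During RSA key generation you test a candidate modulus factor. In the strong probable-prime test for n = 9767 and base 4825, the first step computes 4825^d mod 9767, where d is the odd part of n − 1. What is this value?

9766

n − 1 = 9766 = 2^1 · 4883, so s = 1 and d = 4883.
Repeated squaring mod 9767: 4825^1 ≡ 4825, 4825^2 ≡ 5864, 4825^4 ≡ 6656, 4825^8 ≡ 8991, 4825^16 ≡ 6389, 4825^32 ≡ 3028, 4825^64 ≡ 7338, 4825^128 ≡ 773, 4825^256 ≡ 1742, 4825^512 ≡ 6794, 4825^1024 ≡ 9361, 4825^2048 ≡ 8564, 4825^4096 ≡ 1693.
4883 = 4096 + 512 + 256 + 16 + 2 + 1, so 4825^4883 ≡ 1693·6794·1742·6389·5864·4825 ≡ 9766 (mod 9767).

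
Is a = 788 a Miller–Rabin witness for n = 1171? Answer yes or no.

no

n − 1 = 1170 = 2^1 · 585, so s = 1 and d = 585.
x_0 = 788^585 mod 1171 = 1170.
x_0 = 1170 ≡ −1, so 788 is not a witness.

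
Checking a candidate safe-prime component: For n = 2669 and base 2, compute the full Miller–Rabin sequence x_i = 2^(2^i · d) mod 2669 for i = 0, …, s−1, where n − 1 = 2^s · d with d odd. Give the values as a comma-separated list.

n − 1 = 2668 = 2^2 · 667, so s = 2 and d = 667.
x_0 = 2^667 mod 2669 = 1436.
x_1 = 1436^2 mod 2669 = 1628.

1436, 1628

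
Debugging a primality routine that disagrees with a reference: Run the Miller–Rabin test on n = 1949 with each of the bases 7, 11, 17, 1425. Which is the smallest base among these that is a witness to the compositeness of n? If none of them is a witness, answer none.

none

n − 1 = 1948 = 2^2 · 487, so s = 2 and d = 487.
Base 7: x_0 = 7^487 mod 1949 = 1360. x_0 is neither 1 nor 1948, so continue squaring. x_1 = 1360^2 mod 1949 = 1948. x_1 ≡ −1, so 7 is not a witness.
Base 11: x_0 = 11^487 mod 1949 = 589. x_0 is neither 1 nor 1948, so continue squaring. x_1 = 589^2 mod 1949 = 1948. x_1 ≡ −1, so 11 is not a witness.
Base 17: x_0 = 17^487 mod 1949 = 589. x_0 is neither 1 nor 1948, so continue squaring. x_1 = 589^2 mod 1949 = 1948. x_1 ≡ −1, so 17 is not a witness.
Base 1425: x_0 = 1425^487 mod 1949 = 589. x_0 is neither 1 nor 1948, so continue squaring. x_1 = 589^2 mod 1949 = 1948. x_1 ≡ −1, so 1425 is not a witness.
No listed base is a witness for 1949.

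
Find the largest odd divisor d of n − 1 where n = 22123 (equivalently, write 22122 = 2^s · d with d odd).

Halving: 22122 → 11061; 11061 is odd.
So 22122 = 2^1 · 11061.

11061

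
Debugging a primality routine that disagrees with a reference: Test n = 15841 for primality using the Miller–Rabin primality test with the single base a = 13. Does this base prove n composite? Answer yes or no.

yes

n − 1 = 15840 = 2^5 · 495, so s = 5 and d = 495.
x_0 = 13^495 mod 15841 = 8896.
x_0 is neither 1 nor 15840, so continue squaring.
x_1 = 8896^2 mod 15841 = 13021.
x_2 = 13021^2 mod 15841 = 218.
x_3 = 218^2 mod 15841 = 1.
x_3 = 1 but x_2 ≠ ±1, a nontrivial square root of 1 — 13 is a witness and 15841 is composite.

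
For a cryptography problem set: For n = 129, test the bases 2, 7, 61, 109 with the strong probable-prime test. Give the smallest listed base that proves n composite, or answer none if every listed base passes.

n − 1 = 128 = 2^7 · 1, so s = 7 and d = 1.
Base 2: x_0 = 2^1 mod 129 = 2. x_0 is neither 1 nor 128, so continue squaring. x_1 = 2^2 mod 129 = 4. x_2 = 4^2 mod 129 = 16. x_3 = 16^2 mod 129 = 127. x_4 = 127^2 mod 129 = 4. x_5 = 4^2 mod 129 = 16. x_6 = 16^2 mod 129 = 127. Reached i = s−1 = 6 without hitting −1: 2 is a Miller–Rabin witness and 129 is composite.
Base 7: x_0 = 7^1 mod 129 = 7. x_0 is neither 1 nor 128, so continue squaring. x_1 = 7^2 mod 129 = 49. x_2 = 49^2 mod 129 = 79. x_3 = 79^2 mod 129 = 49. x_4 = 49^2 mod 129 = 79. x_5 = 79^2 mod 129 = 49. x_6 = 49^2 mod 129 = 79. Reached i = s−1 = 6 without hitting −1: 7 is a Miller–Rabin witness and 129 is composite.
Base 61: x_0 = 61^1 mod 129 = 61. x_0 is neither 1 nor 128, so continue squaring. x_1 = 61^2 mod 129 = 109. x_2 = 109^2 mod 129 = 13. x_3 = 13^2 mod 129 = 40. x_4 = 40^2 mod 129 = 52. x_5 = 52^2 mod 129 = 124. x_6 = 124^2 mod 129 = 25. Reached i = s−1 = 6 without hitting −1: 61 is a Miller–Rabin witness and 129 is composite.
Base 109: x_0 = 109^1 mod 129 = 109. x_0 is neither 1 nor 128, so continue squaring. x_1 = 109^2 mod 129 = 13. x_2 = 13^2 mod 129 = 40. x_3 = 40^2 mod 129 = 52. x_4 = 52^2 mod 129 = 124. x_5 = 124^2 mod 129 = 25. x_6 = 25^2 mod 129 = 109. Reached i = s−1 = 6 without hitting −1: 109 is a Miller–Rabin witness and 129 is composite.
The smallest witness among the given bases is 2.

2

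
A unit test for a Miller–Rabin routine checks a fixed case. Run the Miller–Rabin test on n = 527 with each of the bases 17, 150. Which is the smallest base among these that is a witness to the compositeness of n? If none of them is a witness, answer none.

n − 1 = 526 = 2^1 · 263, so s = 1 and d = 263.
Base 17: x_0 = 17^263 mod 527 = 323. x_0 ∉ {1, 526} and s = 1, so 17 is a Miller–Rabin witness and 527 is composite.
Base 150: x_0 = 150^263 mod 527 = 6. x_0 ∉ {1, 526} and s = 1, so 150 is a Miller–Rabin witness and 527 is composite.
The smallest witness among the given bases is 17.

17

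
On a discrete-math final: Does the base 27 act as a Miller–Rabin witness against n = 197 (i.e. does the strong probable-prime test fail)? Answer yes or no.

n − 1 = 196 = 2^2 · 49, so s = 2 and d = 49.
Repeated squaring mod 197: 27^1 ≡ 27, 27^2 ≡ 138, 27^4 ≡ 132, 27^8 ≡ 88, 27^16 ≡ 61, 27^32 ≡ 175.
49 = 32 + 16 + 1, so 27^49 ≡ 175·61·27 ≡ 14 (mod 197).
x_0 = 27^49 mod 197 = 14.
x_0 is neither 1 nor 196, so continue squaring.
x_1 = 14^2 mod 197 = 196.
x_1 ≡ −1, so 27 is not a witness.

no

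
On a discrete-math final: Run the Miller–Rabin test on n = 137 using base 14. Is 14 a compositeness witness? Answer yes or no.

n − 1 = 136 = 2^3 · 17, so s = 3 and d = 17.
By repeated squaring, 14^17 ≡ 136 (mod 137).
x_0 = 14^17 mod 137 = 136.
x_0 = 136 ≡ −1, so 14 is not a witness.

no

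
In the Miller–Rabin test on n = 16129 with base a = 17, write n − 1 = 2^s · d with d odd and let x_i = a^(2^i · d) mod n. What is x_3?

n − 1 = 16128 = 2^8 · 63, so s = 8 and d = 63.
x_0 = 17^63 mod 16129 = 5081.
x_1 = 5081^2 mod 16129 = 10161.
x_2 = 10161^2 mod 16129 = 4192.
x_3 = 4192^2 mod 16129 = 8383.

8383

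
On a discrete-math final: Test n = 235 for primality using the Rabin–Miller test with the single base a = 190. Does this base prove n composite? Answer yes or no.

yes

n − 1 = 234 = 2^1 · 117, so s = 1 and d = 117.
Repeated squaring mod 235: 190^1 ≡ 190, 190^2 ≡ 145, 190^4 ≡ 110, 190^8 ≡ 115, 190^16 ≡ 65, 190^32 ≡ 230, 190^64 ≡ 25.
117 = 64 + 32 + 16 + 4 + 1, so 190^117 ≡ 25·230·65·110·190 ≡ 145 (mod 235).
x_0 = 190^117 mod 235 = 145.
x_0 ∉ {1, 234} and s = 1, so 190 is a Miller–Rabin witness and 235 is composite.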